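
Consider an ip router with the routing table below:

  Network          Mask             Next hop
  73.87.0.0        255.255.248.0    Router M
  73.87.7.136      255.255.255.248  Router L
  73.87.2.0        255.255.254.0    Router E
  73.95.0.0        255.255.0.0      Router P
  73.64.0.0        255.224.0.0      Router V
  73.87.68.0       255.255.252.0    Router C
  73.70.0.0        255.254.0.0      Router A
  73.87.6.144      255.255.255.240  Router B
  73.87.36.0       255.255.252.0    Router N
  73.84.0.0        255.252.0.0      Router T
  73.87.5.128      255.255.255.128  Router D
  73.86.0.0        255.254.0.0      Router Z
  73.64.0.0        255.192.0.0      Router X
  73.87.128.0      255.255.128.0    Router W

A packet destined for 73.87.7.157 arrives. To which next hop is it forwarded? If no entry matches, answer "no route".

Routes whose prefix contains 73.87.7.157:
  73.64.0.0/10 (73.64.0.0 - 73.127.255.255) -> Router X
  73.64.0.0/11 (73.64.0.0 - 73.95.255.255) -> Router V
  73.84.0.0/14 (73.84.0.0 - 73.87.255.255) -> Router T
  73.86.0.0/15 (73.86.0.0 - 73.87.255.255) -> Router Z
  73.87.0.0/21 (73.87.0.0 - 73.87.7.255) -> Router M
More-specific entries that do NOT match:
  73.87.7.136/29 (73.87.7.136 - 73.87.7.143) does not contain 73.87.7.157
  73.87.6.144/28 (73.87.6.144 - 73.87.6.159) does not contain 73.87.7.157
  73.87.5.128/25 (73.87.5.128 - 73.87.5.255) does not contain 73.87.7.157
  73.87.2.0/23 (73.87.2.0 - 73.87.3.255) does not contain 73.87.7.157
  73.87.68.0/22 (73.87.68.0 - 73.87.71.255) does not contain 73.87.7.157
  73.87.36.0/22 (73.87.36.0 - 73.87.39.255) does not contain 73.87.7.157
Longest matching prefix is /21 -> next hop Router M.

Router M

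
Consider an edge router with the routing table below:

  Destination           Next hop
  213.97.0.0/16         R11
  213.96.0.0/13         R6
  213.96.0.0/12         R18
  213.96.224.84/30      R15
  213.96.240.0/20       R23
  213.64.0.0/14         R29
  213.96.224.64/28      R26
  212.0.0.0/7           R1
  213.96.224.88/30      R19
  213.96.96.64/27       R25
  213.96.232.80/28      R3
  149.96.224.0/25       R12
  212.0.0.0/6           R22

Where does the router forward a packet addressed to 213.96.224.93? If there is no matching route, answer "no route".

R6

Routes whose prefix contains 213.96.224.93:
  212.0.0.0/6 (212.0.0.0 - 215.255.255.255) -> R22
  212.0.0.0/7 (212.0.0.0 - 213.255.255.255) -> R1
  213.96.0.0/12 (213.96.0.0 - 213.111.255.255) -> R18
  213.96.0.0/13 (213.96.0.0 - 213.103.255.255) -> R6
More-specific entries that do NOT match:
  213.96.224.84/30 (213.96.224.84 - 213.96.224.87) does not contain 213.96.224.93
  213.96.224.88/30 (213.96.224.88 - 213.96.224.91) does not contain 213.96.224.93
  213.96.224.64/28 (213.96.224.64 - 213.96.224.79) does not contain 213.96.224.93
  213.96.232.80/28 (213.96.232.80 - 213.96.232.95) does not contain 213.96.224.93
  213.96.96.64/27 (213.96.96.64 - 213.96.96.95) does not contain 213.96.224.93
  149.96.224.0/25 (149.96.224.0 - 149.96.224.127) does not contain 213.96.224.93
  213.96.240.0/20 (213.96.240.0 - 213.96.255.255) does not contain 213.96.224.93
  213.97.0.0/16 (213.97.0.0 - 213.97.255.255) does not contain 213.96.224.93
  213.64.0.0/14 (213.64.0.0 - 213.67.255.255) does not contain 213.96.224.93
Longest matching prefix is /13 -> next hop R6.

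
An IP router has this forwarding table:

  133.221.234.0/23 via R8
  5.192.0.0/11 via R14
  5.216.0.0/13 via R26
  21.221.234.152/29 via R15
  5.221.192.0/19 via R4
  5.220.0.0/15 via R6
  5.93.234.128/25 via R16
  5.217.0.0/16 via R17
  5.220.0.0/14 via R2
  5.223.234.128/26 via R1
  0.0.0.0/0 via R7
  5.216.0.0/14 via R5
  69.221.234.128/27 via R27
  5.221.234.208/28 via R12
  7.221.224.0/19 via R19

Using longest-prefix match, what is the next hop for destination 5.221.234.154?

Routes whose prefix contains 5.221.234.154:
  0.0.0.0/0 (default, matches everything) -> R7
  5.192.0.0/11 (5.192.0.0 - 5.223.255.255) -> R14
  5.216.0.0/13 (5.216.0.0 - 5.223.255.255) -> R26
  5.220.0.0/14 (5.220.0.0 - 5.223.255.255) -> R2
  5.220.0.0/15 (5.220.0.0 - 5.221.255.255) -> R6
More-specific entries that do NOT match:
  21.221.234.152/29 (21.221.234.152 - 21.221.234.159) does not contain 5.221.234.154
  5.221.234.208/28 (5.221.234.208 - 5.221.234.223) does not contain 5.221.234.154
  69.221.234.128/27 (69.221.234.128 - 69.221.234.159) does not contain 5.221.234.154
  5.223.234.128/26 (5.223.234.128 - 5.223.234.191) does not contain 5.221.234.154
  5.93.234.128/25 (5.93.234.128 - 5.93.234.255) does not contain 5.221.234.154
  133.221.234.0/23 (133.221.234.0 - 133.221.235.255) does not contain 5.221.234.154
  5.221.192.0/19 (5.221.192.0 - 5.221.223.255) does not contain 5.221.234.154
  7.221.224.0/19 (7.221.224.0 - 7.221.255.255) does not contain 5.221.234.154
  5.217.0.0/16 (5.217.0.0 - 5.217.255.255) does not contain 5.221.234.154
Longest matching prefix is /15 -> next hop R6.

R6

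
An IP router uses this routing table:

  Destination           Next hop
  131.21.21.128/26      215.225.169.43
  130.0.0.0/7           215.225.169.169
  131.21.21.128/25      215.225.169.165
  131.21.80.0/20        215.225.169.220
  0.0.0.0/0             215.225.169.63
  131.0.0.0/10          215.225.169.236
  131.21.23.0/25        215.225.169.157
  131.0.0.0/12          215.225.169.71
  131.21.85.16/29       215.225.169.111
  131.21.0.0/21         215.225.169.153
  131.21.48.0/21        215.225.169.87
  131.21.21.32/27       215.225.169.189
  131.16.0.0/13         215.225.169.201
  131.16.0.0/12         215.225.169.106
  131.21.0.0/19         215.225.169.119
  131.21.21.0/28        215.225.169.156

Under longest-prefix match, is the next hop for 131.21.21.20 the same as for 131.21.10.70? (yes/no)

yes

131.21.21.20: longest match 131.21.0.0/19 -> 215.225.169.119
131.21.10.70: longest match 131.21.0.0/19 -> 215.225.169.119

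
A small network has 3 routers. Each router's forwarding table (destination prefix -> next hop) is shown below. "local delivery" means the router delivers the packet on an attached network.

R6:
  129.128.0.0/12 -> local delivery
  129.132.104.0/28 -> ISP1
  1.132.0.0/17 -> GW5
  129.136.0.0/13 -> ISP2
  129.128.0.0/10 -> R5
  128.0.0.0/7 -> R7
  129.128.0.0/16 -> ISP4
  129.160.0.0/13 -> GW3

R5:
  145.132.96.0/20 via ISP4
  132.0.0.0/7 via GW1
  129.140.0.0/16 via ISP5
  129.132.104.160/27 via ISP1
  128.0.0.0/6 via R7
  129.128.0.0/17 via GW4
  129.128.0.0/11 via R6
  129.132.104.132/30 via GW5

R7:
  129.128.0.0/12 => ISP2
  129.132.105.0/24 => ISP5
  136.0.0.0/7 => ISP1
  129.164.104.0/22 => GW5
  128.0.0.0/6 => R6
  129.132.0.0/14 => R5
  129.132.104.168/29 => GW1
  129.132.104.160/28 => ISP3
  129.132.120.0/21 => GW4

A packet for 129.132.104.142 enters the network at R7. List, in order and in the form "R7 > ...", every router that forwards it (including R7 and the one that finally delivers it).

R7 > R5 > R6

At R7: longest match for 129.132.104.142 is 129.132.0.0/14 -> R5
At R5: longest match for 129.132.104.142 is 129.128.0.0/11 -> R6
At R6: longest match for 129.132.104.142 is 129.128.0.0/12 -> local delivery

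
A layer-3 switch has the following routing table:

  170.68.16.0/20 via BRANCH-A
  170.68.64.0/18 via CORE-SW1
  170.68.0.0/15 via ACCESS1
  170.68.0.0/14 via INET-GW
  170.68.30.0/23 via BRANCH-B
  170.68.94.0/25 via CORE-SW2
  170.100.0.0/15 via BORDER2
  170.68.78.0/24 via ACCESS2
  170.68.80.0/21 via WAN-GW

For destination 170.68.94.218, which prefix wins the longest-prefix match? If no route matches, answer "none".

Entries matching 170.68.94.218:
  170.68.0.0/14 (170.68.0.0 - 170.71.255.255)
  170.68.0.0/15 (170.68.0.0 - 170.69.255.255)
  170.68.64.0/18 (170.68.64.0 - 170.68.127.255)
Most specific is 170.68.64.0/18.

170.68.64.0/18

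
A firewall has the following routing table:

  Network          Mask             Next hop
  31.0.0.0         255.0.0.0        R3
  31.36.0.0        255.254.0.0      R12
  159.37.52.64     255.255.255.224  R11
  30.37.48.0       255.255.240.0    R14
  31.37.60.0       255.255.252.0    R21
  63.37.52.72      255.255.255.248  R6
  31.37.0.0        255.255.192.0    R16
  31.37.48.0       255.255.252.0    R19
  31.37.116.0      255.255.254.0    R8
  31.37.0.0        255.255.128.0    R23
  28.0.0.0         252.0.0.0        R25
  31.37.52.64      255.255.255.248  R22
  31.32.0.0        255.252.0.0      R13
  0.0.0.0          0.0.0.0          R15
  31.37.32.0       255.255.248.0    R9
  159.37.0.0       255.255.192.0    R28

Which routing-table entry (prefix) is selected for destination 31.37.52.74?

Entries matching 31.37.52.74:
  0.0.0.0/0 (default, matches everything)
  28.0.0.0/6 (28.0.0.0 - 31.255.255.255)
  31.0.0.0/8 (31.0.0.0 - 31.255.255.255)
  31.36.0.0/15 (31.36.0.0 - 31.37.255.255)
  31.37.0.0/17 (31.37.0.0 - 31.37.127.255)
  31.37.0.0/18 (31.37.0.0 - 31.37.63.255)
Most specific is 31.37.0.0/18.

31.37.0.0/18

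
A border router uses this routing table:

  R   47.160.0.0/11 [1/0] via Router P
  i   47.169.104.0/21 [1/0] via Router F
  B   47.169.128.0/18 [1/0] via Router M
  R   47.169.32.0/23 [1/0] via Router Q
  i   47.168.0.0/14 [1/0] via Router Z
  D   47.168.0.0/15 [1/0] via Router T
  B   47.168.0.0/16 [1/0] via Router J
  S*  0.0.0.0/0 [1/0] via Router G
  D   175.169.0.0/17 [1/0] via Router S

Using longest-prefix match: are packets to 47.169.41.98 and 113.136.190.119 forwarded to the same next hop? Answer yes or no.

no

47.169.41.98: longest match 47.168.0.0/15 -> Router T
113.136.190.119: longest match 0.0.0.0/0 -> Router G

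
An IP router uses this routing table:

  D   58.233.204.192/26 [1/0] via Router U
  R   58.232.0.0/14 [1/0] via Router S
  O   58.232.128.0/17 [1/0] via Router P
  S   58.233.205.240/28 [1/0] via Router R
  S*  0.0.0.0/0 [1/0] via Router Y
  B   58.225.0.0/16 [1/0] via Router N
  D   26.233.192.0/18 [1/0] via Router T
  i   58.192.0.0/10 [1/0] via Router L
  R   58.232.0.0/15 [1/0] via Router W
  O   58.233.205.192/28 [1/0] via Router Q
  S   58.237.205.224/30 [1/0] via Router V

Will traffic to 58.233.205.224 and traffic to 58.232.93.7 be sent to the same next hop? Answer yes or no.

yes

58.233.205.224: longest match 58.232.0.0/15 -> Router W
58.232.93.7: longest match 58.232.0.0/15 -> Router W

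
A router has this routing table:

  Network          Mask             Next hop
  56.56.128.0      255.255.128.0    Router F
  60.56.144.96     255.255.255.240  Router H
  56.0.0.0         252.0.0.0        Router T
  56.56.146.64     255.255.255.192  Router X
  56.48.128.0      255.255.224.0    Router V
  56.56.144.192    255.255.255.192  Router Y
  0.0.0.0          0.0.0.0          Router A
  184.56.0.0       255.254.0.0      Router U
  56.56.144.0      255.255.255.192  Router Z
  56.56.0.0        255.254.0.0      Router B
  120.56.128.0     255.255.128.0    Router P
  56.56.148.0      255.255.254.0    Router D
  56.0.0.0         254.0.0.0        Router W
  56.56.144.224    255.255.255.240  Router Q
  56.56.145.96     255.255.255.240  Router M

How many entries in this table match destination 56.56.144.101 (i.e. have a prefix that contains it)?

Prefixes containing 56.56.144.101:
  0.0.0.0/0 (default, matches everything)
  56.0.0.0/6 (56.0.0.0 - 59.255.255.255)
  56.0.0.0/7 (56.0.0.0 - 57.255.255.255)
  56.56.0.0/15 (56.56.0.0 - 56.57.255.255)
  56.56.128.0/17 (56.56.128.0 - 56.56.255.255)
Total matching entries: 5.

5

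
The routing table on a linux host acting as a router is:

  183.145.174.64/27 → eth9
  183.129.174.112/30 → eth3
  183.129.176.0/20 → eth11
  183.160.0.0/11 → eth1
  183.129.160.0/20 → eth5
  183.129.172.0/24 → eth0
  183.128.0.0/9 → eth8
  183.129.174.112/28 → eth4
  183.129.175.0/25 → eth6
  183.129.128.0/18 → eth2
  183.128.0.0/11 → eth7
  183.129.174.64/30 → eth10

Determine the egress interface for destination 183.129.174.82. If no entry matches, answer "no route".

Routes whose prefix contains 183.129.174.82:
  183.128.0.0/9 (183.128.0.0 - 183.255.255.255) -> eth8
  183.128.0.0/11 (183.128.0.0 - 183.159.255.255) -> eth7
  183.129.128.0/18 (183.129.128.0 - 183.129.191.255) -> eth2
  183.129.160.0/20 (183.129.160.0 - 183.129.175.255) -> eth5
More-specific entries that do NOT match:
  183.129.174.112/30 (183.129.174.112 - 183.129.174.115) does not contain 183.129.174.82
  183.129.174.64/30 (183.129.174.64 - 183.129.174.67) does not contain 183.129.174.82
  183.129.174.112/28 (183.129.174.112 - 183.129.174.127) does not contain 183.129.174.82
  183.145.174.64/27 (183.145.174.64 - 183.145.174.95) does not contain 183.129.174.82
  183.129.175.0/25 (183.129.175.0 - 183.129.175.127) does not contain 183.129.174.82
  183.129.172.0/24 (183.129.172.0 - 183.129.172.255) does not contain 183.129.174.82
Longest matching prefix is /20 -> interface eth5.

eth5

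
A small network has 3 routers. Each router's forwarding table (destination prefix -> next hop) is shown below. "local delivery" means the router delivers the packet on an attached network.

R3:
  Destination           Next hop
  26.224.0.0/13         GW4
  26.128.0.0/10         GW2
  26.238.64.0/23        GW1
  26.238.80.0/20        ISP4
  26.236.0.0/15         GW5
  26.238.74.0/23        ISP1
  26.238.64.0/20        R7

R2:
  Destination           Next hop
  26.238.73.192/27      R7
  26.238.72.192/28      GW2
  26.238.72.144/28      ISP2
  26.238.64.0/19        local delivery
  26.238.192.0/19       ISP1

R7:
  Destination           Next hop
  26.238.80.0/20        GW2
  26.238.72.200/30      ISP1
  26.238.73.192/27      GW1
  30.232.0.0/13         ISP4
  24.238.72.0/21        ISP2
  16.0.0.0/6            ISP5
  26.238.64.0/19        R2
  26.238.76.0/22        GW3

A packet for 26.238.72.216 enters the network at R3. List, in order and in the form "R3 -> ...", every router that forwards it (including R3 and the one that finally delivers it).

At R3: longest match for 26.238.72.216 is 26.238.64.0/20 -> R7
At R7: longest match for 26.238.72.216 is 26.238.64.0/19 -> R2
At R2: longest match for 26.238.72.216 is 26.238.64.0/19 -> local delivery

R3 -> R7 -> R2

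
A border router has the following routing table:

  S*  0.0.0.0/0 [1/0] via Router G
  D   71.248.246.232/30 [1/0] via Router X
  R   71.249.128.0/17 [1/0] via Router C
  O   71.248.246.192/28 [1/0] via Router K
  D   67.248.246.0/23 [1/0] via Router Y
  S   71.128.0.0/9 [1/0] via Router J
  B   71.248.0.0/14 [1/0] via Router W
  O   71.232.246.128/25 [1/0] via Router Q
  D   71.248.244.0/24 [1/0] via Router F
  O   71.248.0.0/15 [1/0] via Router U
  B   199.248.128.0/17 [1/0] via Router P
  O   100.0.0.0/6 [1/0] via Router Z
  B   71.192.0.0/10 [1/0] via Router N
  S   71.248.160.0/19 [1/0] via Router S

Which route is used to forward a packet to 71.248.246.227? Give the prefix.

Entries matching 71.248.246.227:
  0.0.0.0/0 (default, matches everything)
  71.128.0.0/9 (71.128.0.0 - 71.255.255.255)
  71.192.0.0/10 (71.192.0.0 - 71.255.255.255)
  71.248.0.0/14 (71.248.0.0 - 71.251.255.255)
  71.248.0.0/15 (71.248.0.0 - 71.249.255.255)
Most specific is 71.248.0.0/15.

71.248.0.0/15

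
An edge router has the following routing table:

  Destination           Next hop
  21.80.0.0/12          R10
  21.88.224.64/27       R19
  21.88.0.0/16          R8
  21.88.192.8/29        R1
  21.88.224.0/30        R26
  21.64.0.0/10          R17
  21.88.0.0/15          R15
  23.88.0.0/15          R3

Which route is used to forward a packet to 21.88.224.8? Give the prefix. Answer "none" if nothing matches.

Entries matching 21.88.224.8:
  21.64.0.0/10 (21.64.0.0 - 21.127.255.255)
  21.80.0.0/12 (21.80.0.0 - 21.95.255.255)
  21.88.0.0/15 (21.88.0.0 - 21.89.255.255)
  21.88.0.0/16 (21.88.0.0 - 21.88.255.255)
Most specific is 21.88.0.0/16.

21.88.0.0/16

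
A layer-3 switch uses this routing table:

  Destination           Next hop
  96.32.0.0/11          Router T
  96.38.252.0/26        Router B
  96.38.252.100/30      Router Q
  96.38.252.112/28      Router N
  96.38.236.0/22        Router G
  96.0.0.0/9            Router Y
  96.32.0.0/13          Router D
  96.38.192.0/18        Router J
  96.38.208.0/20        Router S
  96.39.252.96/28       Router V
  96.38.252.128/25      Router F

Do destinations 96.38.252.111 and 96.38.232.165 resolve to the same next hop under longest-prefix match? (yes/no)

yes

96.38.252.111: longest match 96.38.192.0/18 -> Router J
96.38.232.165: longest match 96.38.192.0/18 -> Router J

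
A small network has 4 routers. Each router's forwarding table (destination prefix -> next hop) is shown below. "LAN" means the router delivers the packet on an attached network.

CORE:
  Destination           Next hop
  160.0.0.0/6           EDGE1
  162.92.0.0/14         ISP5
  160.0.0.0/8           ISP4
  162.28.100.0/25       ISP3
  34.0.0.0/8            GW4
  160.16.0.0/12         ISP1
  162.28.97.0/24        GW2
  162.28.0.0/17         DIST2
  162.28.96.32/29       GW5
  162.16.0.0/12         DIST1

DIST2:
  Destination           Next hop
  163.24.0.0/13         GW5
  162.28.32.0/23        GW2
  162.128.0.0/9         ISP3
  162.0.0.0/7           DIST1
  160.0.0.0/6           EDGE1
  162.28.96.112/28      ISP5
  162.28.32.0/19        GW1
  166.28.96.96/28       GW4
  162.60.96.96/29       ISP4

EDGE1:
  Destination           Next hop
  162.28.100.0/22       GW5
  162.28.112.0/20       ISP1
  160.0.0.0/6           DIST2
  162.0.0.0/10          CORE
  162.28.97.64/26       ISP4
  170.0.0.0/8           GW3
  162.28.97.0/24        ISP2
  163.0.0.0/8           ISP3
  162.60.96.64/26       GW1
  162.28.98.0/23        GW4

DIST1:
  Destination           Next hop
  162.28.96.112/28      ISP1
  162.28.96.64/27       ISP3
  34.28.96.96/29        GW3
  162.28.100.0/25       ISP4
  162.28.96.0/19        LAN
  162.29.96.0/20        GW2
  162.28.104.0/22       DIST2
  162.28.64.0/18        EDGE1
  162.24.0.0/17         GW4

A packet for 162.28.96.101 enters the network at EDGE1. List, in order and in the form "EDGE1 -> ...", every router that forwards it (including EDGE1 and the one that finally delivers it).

At EDGE1: longest match for 162.28.96.101 is 162.0.0.0/10 -> CORE
At CORE: longest match for 162.28.96.101 is 162.28.0.0/17 -> DIST2
At DIST2: longest match for 162.28.96.101 is 162.0.0.0/7 -> DIST1
At DIST1: longest match for 162.28.96.101 is 162.28.96.0/19 -> LAN

EDGE1 -> CORE -> DIST2 -> DIST1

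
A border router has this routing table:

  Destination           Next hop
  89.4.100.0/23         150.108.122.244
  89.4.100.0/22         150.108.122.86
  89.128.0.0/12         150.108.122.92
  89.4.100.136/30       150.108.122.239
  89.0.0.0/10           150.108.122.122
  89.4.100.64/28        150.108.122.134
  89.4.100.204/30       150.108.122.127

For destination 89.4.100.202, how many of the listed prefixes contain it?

3

Prefixes containing 89.4.100.202:
  89.0.0.0/10 (89.0.0.0 - 89.63.255.255)
  89.4.100.0/22 (89.4.100.0 - 89.4.103.255)
  89.4.100.0/23 (89.4.100.0 - 89.4.101.255)
Total matching entries: 3.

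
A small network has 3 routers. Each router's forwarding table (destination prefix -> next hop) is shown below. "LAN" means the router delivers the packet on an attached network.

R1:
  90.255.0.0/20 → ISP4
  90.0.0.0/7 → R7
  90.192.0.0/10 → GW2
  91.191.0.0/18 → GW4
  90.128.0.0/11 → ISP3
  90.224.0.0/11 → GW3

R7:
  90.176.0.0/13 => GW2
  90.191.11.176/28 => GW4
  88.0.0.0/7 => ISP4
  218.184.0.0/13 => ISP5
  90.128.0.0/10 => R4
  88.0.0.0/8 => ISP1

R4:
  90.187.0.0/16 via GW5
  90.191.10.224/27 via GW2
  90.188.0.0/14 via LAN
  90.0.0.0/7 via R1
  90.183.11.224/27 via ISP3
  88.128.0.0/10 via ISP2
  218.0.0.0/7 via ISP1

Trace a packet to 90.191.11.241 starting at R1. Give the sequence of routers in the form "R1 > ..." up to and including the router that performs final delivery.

At R1: longest match for 90.191.11.241 is 90.0.0.0/7 -> R7
At R7: longest match for 90.191.11.241 is 90.128.0.0/10 -> R4
At R4: longest match for 90.191.11.241 is 90.188.0.0/14 -> LAN

R1 > R7 > R4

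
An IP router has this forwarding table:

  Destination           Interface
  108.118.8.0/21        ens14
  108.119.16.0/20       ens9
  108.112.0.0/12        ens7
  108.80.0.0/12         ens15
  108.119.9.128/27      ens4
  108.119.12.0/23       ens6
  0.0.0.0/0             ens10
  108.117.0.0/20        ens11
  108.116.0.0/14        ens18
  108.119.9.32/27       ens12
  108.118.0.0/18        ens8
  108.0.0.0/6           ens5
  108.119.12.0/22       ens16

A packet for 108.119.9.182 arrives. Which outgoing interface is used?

Routes whose prefix contains 108.119.9.182:
  0.0.0.0/0 (default, matches everything) -> ens10
  108.0.0.0/6 (108.0.0.0 - 111.255.255.255) -> ens5
  108.112.0.0/12 (108.112.0.0 - 108.127.255.255) -> ens7
  108.116.0.0/14 (108.116.0.0 - 108.119.255.255) -> ens18
More-specific entries that do NOT match:
  108.119.9.128/27 (108.119.9.128 - 108.119.9.159) does not contain 108.119.9.182
  108.119.9.32/27 (108.119.9.32 - 108.119.9.63) does not contain 108.119.9.182
  108.119.12.0/23 (108.119.12.0 - 108.119.13.255) does not contain 108.119.9.182
  108.119.12.0/22 (108.119.12.0 - 108.119.15.255) does not contain 108.119.9.182
  108.118.8.0/21 (108.118.8.0 - 108.118.15.255) does not contain 108.119.9.182
  108.119.16.0/20 (108.119.16.0 - 108.119.31.255) does not contain 108.119.9.182
  108.117.0.0/20 (108.117.0.0 - 108.117.15.255) does not contain 108.119.9.182
  108.118.0.0/18 (108.118.0.0 - 108.118.63.255) does not contain 108.119.9.182
Longest matching prefix is /14 -> interface ens18.

ens18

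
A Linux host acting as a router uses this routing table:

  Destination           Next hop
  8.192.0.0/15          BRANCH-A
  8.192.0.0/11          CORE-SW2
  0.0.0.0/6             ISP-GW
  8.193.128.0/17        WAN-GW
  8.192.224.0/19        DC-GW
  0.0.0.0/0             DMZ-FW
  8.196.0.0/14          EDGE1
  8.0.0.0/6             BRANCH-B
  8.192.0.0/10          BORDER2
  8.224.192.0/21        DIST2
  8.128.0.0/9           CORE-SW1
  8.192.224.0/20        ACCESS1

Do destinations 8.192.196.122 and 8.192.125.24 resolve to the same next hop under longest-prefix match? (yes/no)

yes

8.192.196.122: longest match 8.192.0.0/15 -> BRANCH-A
8.192.125.24: longest match 8.192.0.0/15 -> BRANCH-A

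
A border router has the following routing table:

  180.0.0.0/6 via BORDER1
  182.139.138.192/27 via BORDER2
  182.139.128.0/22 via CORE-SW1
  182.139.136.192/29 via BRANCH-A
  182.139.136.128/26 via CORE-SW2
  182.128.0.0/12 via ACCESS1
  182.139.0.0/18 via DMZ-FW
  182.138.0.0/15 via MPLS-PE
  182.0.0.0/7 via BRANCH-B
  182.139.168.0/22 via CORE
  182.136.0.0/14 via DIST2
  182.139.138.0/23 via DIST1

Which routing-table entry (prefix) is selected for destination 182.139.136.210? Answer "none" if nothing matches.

182.138.0.0/15

Entries matching 182.139.136.210:
  180.0.0.0/6 (180.0.0.0 - 183.255.255.255)
  182.0.0.0/7 (182.0.0.0 - 183.255.255.255)
  182.128.0.0/12 (182.128.0.0 - 182.143.255.255)
  182.136.0.0/14 (182.136.0.0 - 182.139.255.255)
  182.138.0.0/15 (182.138.0.0 - 182.139.255.255)
Most specific is 182.138.0.0/15.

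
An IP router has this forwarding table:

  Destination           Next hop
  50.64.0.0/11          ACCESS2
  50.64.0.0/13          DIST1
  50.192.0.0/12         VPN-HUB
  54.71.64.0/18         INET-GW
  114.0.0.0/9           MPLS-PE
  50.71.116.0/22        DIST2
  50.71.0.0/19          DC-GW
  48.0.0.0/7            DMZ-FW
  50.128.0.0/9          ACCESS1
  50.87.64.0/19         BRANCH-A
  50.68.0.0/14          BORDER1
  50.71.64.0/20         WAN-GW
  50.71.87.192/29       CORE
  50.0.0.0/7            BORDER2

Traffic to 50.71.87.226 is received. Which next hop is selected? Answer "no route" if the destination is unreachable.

BORDER1

Routes whose prefix contains 50.71.87.226:
  50.0.0.0/7 (50.0.0.0 - 51.255.255.255) -> BORDER2
  50.64.0.0/11 (50.64.0.0 - 50.95.255.255) -> ACCESS2
  50.64.0.0/13 (50.64.0.0 - 50.71.255.255) -> DIST1
  50.68.0.0/14 (50.68.0.0 - 50.71.255.255) -> BORDER1
More-specific entries that do NOT match:
  50.71.87.192/29 (50.71.87.192 - 50.71.87.199) does not contain 50.71.87.226
  50.71.116.0/22 (50.71.116.0 - 50.71.119.255) does not contain 50.71.87.226
  50.71.64.0/20 (50.71.64.0 - 50.71.79.255) does not contain 50.71.87.226
  50.71.0.0/19 (50.71.0.0 - 50.71.31.255) does not contain 50.71.87.226
  50.87.64.0/19 (50.87.64.0 - 50.87.95.255) does not contain 50.71.87.226
  54.71.64.0/18 (54.71.64.0 - 54.71.127.255) does not contain 50.71.87.226
Longest matching prefix is /14 -> next hop BORDER1.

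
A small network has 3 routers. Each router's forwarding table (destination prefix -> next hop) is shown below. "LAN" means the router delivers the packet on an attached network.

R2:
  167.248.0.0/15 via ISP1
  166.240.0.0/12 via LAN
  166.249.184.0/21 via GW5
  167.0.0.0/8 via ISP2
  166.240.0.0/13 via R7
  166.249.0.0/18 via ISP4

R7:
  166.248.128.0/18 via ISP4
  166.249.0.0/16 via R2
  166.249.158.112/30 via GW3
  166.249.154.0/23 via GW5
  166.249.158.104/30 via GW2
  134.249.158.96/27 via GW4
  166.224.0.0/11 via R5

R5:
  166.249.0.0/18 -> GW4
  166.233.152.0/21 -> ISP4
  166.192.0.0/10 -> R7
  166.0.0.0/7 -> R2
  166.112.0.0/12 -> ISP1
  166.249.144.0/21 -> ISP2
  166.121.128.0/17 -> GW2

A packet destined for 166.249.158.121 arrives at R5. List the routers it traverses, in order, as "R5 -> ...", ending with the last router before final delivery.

At R5: longest match for 166.249.158.121 is 166.192.0.0/10 -> R7
At R7: longest match for 166.249.158.121 is 166.249.0.0/16 -> R2
At R2: longest match for 166.249.158.121 is 166.240.0.0/12 -> LAN

R5 -> R7 -> R2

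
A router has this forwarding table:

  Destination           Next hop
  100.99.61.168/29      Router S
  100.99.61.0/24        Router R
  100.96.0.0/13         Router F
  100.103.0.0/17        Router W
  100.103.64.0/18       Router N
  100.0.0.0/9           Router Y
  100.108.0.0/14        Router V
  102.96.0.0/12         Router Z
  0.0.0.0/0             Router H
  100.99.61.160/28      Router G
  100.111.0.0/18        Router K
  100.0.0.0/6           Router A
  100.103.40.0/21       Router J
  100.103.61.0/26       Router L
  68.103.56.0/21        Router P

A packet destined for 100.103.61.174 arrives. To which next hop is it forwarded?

Router W

Routes whose prefix contains 100.103.61.174:
  0.0.0.0/0 (default, matches everything) -> Router H
  100.0.0.0/6 (100.0.0.0 - 103.255.255.255) -> Router A
  100.0.0.0/9 (100.0.0.0 - 100.127.255.255) -> Router Y
  100.96.0.0/13 (100.96.0.0 - 100.103.255.255) -> Router F
  100.103.0.0/17 (100.103.0.0 - 100.103.127.255) -> Router W
More-specific entries that do NOT match:
  100.99.61.168/29 (100.99.61.168 - 100.99.61.175) does not contain 100.103.61.174
  100.99.61.160/28 (100.99.61.160 - 100.99.61.175) does not contain 100.103.61.174
  100.103.61.0/26 (100.103.61.0 - 100.103.61.63) does not contain 100.103.61.174
  100.99.61.0/24 (100.99.61.0 - 100.99.61.255) does not contain 100.103.61.174
  100.103.40.0/21 (100.103.40.0 - 100.103.47.255) does not contain 100.103.61.174
  68.103.56.0/21 (68.103.56.0 - 68.103.63.255) does not contain 100.103.61.174
  100.103.64.0/18 (100.103.64.0 - 100.103.127.255) does not contain 100.103.61.174
  100.111.0.0/18 (100.111.0.0 - 100.111.63.255) does not contain 100.103.61.174
Longest matching prefix is /17 -> next hop Router W.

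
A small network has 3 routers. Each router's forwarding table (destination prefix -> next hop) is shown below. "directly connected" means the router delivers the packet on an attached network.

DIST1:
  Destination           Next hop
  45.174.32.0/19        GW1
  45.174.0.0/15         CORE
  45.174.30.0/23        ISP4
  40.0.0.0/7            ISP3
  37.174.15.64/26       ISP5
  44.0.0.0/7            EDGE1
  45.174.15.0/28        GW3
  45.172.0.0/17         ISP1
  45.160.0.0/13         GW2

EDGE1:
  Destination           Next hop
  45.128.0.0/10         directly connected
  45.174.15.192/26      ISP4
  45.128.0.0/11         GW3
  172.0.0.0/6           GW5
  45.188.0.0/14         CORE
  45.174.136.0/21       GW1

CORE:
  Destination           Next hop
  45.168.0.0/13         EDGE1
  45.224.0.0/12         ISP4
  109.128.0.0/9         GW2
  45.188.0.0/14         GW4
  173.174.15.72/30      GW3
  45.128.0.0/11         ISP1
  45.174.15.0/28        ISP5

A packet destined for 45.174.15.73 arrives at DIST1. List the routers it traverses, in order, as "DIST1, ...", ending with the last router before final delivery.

At DIST1: longest match for 45.174.15.73 is 45.174.0.0/15 -> CORE
At CORE: longest match for 45.174.15.73 is 45.168.0.0/13 -> EDGE1
At EDGE1: longest match for 45.174.15.73 is 45.128.0.0/10 -> directly connected

DIST1, CORE, EDGE1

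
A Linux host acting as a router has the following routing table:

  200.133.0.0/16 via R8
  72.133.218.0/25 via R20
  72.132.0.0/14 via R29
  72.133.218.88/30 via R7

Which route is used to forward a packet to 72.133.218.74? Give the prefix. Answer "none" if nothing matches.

72.133.218.0/25

Entries matching 72.133.218.74:
  72.132.0.0/14 (72.132.0.0 - 72.135.255.255)
  72.133.218.0/25 (72.133.218.0 - 72.133.218.127)
Most specific is 72.133.218.0/25.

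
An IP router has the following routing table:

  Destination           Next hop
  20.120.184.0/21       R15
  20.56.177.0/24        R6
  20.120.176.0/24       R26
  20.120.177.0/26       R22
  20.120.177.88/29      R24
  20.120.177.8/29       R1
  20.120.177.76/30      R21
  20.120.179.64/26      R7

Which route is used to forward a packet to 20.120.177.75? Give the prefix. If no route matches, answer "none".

20.120.177.75 is outside every listed prefix and there is no default route.

none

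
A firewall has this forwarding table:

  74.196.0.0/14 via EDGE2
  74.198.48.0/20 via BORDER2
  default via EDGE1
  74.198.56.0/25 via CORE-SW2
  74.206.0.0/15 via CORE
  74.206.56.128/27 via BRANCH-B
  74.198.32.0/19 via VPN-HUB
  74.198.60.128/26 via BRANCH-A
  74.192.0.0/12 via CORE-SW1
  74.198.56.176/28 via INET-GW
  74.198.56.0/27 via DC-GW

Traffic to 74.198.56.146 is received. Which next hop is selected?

Routes whose prefix contains 74.198.56.146:
  0.0.0.0/0 (default, matches everything) -> EDGE1
  74.192.0.0/12 (74.192.0.0 - 74.207.255.255) -> CORE-SW1
  74.196.0.0/14 (74.196.0.0 - 74.199.255.255) -> EDGE2
  74.198.32.0/19 (74.198.32.0 - 74.198.63.255) -> VPN-HUB
  74.198.48.0/20 (74.198.48.0 - 74.198.63.255) -> BORDER2
More-specific entries that do NOT match:
  74.198.56.176/28 (74.198.56.176 - 74.198.56.191) does not contain 74.198.56.146
  74.206.56.128/27 (74.206.56.128 - 74.206.56.159) does not contain 74.198.56.146
  74.198.56.0/27 (74.198.56.0 - 74.198.56.31) does not contain 74.198.56.146
  74.198.60.128/26 (74.198.60.128 - 74.198.60.191) does not contain 74.198.56.146
  74.198.56.0/25 (74.198.56.0 - 74.198.56.127) does not contain 74.198.56.146
Longest matching prefix is /20 -> next hop BORDER2.

BORDER2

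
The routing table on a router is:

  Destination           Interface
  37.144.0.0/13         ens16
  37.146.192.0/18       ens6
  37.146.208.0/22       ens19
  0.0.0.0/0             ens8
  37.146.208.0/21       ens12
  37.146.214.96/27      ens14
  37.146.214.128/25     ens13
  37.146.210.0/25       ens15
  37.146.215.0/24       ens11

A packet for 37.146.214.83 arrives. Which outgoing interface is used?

Routes whose prefix contains 37.146.214.83:
  0.0.0.0/0 (default, matches everything) -> ens8
  37.144.0.0/13 (37.144.0.0 - 37.151.255.255) -> ens16
  37.146.192.0/18 (37.146.192.0 - 37.146.255.255) -> ens6
  37.146.208.0/21 (37.146.208.0 - 37.146.215.255) -> ens12
More-specific entries that do NOT match:
  37.146.214.96/27 (37.146.214.96 - 37.146.214.127) does not contain 37.146.214.83
  37.146.214.128/25 (37.146.214.128 - 37.146.214.255) does not contain 37.146.214.83
  37.146.210.0/25 (37.146.210.0 - 37.146.210.127) does not contain 37.146.214.83
  37.146.215.0/24 (37.146.215.0 - 37.146.215.255) does not contain 37.146.214.83
  37.146.208.0/22 (37.146.208.0 - 37.146.211.255) does not contain 37.146.214.83
Longest matching prefix is /21 -> interface ens12.

ens12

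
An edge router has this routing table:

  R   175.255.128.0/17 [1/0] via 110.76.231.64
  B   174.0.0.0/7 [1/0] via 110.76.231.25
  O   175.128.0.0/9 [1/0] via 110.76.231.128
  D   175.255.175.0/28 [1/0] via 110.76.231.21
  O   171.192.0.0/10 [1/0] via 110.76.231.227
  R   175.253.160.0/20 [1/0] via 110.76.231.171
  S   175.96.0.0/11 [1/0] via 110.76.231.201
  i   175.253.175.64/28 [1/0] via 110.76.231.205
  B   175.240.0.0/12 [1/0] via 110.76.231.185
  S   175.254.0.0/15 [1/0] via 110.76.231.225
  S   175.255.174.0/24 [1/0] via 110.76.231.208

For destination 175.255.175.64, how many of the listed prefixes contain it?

Prefixes containing 175.255.175.64:
  174.0.0.0/7 (174.0.0.0 - 175.255.255.255)
  175.128.0.0/9 (175.128.0.0 - 175.255.255.255)
  175.240.0.0/12 (175.240.0.0 - 175.255.255.255)
  175.254.0.0/15 (175.254.0.0 - 175.255.255.255)
  175.255.128.0/17 (175.255.128.0 - 175.255.255.255)
Total matching entries: 5.

5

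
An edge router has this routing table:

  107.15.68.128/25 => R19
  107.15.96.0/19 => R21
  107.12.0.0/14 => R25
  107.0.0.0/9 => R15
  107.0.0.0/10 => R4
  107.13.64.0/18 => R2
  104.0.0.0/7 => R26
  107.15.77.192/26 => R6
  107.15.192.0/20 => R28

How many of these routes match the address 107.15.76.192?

3

Prefixes containing 107.15.76.192:
  107.0.0.0/9 (107.0.0.0 - 107.127.255.255)
  107.0.0.0/10 (107.0.0.0 - 107.63.255.255)
  107.12.0.0/14 (107.12.0.0 - 107.15.255.255)
Total matching entries: 3.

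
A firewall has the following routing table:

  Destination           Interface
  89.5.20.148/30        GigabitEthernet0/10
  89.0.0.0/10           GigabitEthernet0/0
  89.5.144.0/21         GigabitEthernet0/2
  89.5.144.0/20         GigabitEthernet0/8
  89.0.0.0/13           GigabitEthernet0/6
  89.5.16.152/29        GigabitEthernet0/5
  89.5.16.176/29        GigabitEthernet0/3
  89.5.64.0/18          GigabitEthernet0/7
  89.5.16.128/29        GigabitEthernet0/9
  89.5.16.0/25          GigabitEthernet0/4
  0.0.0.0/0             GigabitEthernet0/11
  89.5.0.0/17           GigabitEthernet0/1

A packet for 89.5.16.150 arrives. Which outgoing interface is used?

Routes whose prefix contains 89.5.16.150:
  0.0.0.0/0 (default, matches everything) -> GigabitEthernet0/11
  89.0.0.0/10 (89.0.0.0 - 89.63.255.255) -> GigabitEthernet0/0
  89.0.0.0/13 (89.0.0.0 - 89.7.255.255) -> GigabitEthernet0/6
  89.5.0.0/17 (89.5.0.0 - 89.5.127.255) -> GigabitEthernet0/1
More-specific entries that do NOT match:
  89.5.20.148/30 (89.5.20.148 - 89.5.20.151) does not contain 89.5.16.150
  89.5.16.152/29 (89.5.16.152 - 89.5.16.159) does not contain 89.5.16.150
  89.5.16.176/29 (89.5.16.176 - 89.5.16.183) does not contain 89.5.16.150
  89.5.16.128/29 (89.5.16.128 - 89.5.16.135) does not contain 89.5.16.150
  89.5.16.0/25 (89.5.16.0 - 89.5.16.127) does not contain 89.5.16.150
  89.5.144.0/21 (89.5.144.0 - 89.5.151.255) does not contain 89.5.16.150
  89.5.144.0/20 (89.5.144.0 - 89.5.159.255) does not contain 89.5.16.150
  89.5.64.0/18 (89.5.64.0 - 89.5.127.255) does not contain 89.5.16.150
Longest matching prefix is /17 -> interface GigabitEthernet0/1.

GigabitEthernet0/1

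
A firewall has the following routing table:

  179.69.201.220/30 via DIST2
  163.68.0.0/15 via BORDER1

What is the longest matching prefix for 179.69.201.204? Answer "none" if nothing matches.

179.69.201.204 is outside every listed prefix and there is no default route.

none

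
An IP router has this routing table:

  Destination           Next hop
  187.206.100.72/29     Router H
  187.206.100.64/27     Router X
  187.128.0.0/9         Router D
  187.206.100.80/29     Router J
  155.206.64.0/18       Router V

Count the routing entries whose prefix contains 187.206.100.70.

2

Prefixes containing 187.206.100.70:
  187.128.0.0/9 (187.128.0.0 - 187.255.255.255)
  187.206.100.64/27 (187.206.100.64 - 187.206.100.95)
Total matching entries: 2.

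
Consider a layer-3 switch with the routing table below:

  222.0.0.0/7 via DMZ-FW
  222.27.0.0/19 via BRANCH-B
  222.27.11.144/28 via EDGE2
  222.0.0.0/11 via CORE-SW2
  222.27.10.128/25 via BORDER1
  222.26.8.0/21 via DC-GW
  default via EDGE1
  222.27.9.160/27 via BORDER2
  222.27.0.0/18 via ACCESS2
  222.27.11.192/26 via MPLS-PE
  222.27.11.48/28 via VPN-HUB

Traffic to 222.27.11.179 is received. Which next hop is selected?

BRANCH-B

Routes whose prefix contains 222.27.11.179:
  0.0.0.0/0 (default, matches everything) -> EDGE1
  222.0.0.0/7 (222.0.0.0 - 223.255.255.255) -> DMZ-FW
  222.0.0.0/11 (222.0.0.0 - 222.31.255.255) -> CORE-SW2
  222.27.0.0/18 (222.27.0.0 - 222.27.63.255) -> ACCESS2
  222.27.0.0/19 (222.27.0.0 - 222.27.31.255) -> BRANCH-B
More-specific entries that do NOT match:
  222.27.11.144/28 (222.27.11.144 - 222.27.11.159) does not contain 222.27.11.179
  222.27.11.48/28 (222.27.11.48 - 222.27.11.63) does not contain 222.27.11.179
  222.27.9.160/27 (222.27.9.160 - 222.27.9.191) does not contain 222.27.11.179
  222.27.11.192/26 (222.27.11.192 - 222.27.11.255) does not contain 222.27.11.179
  222.27.10.128/25 (222.27.10.128 - 222.27.10.255) does not contain 222.27.11.179
  222.26.8.0/21 (222.26.8.0 - 222.26.15.255) does not contain 222.27.11.179
Longest matching prefix is /19 -> next hop BRANCH-B.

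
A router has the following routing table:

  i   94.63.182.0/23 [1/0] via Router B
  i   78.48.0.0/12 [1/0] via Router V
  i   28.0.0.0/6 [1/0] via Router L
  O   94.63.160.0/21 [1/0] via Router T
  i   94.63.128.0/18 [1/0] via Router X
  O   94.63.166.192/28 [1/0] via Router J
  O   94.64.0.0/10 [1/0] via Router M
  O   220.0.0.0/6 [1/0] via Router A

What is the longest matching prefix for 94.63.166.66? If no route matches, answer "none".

94.63.160.0/21

Entries matching 94.63.166.66:
  94.63.128.0/18 (94.63.128.0 - 94.63.191.255)
  94.63.160.0/21 (94.63.160.0 - 94.63.167.255)
Most specific is 94.63.160.0/21.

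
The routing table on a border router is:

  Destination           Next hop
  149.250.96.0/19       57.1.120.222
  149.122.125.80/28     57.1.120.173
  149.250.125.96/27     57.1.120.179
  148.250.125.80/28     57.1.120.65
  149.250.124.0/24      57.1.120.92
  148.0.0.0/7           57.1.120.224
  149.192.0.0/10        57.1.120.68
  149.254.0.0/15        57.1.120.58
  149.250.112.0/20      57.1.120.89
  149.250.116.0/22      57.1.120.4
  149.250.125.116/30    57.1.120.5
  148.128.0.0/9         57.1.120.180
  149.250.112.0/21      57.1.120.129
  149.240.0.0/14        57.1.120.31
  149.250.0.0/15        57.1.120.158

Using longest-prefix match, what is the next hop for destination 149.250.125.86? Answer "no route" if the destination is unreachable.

Routes whose prefix contains 149.250.125.86:
  148.0.0.0/7 (148.0.0.0 - 149.255.255.255) -> 57.1.120.224
  149.192.0.0/10 (149.192.0.0 - 149.255.255.255) -> 57.1.120.68
  149.250.0.0/15 (149.250.0.0 - 149.251.255.255) -> 57.1.120.158
  149.250.96.0/19 (149.250.96.0 - 149.250.127.255) -> 57.1.120.222
  149.250.112.0/20 (149.250.112.0 - 149.250.127.255) -> 57.1.120.89
More-specific entries that do NOT match:
  149.250.125.116/30 (149.250.125.116 - 149.250.125.119) does not contain 149.250.125.86
  149.122.125.80/28 (149.122.125.80 - 149.122.125.95) does not contain 149.250.125.86
  148.250.125.80/28 (148.250.125.80 - 148.250.125.95) does not contain 149.250.125.86
  149.250.125.96/27 (149.250.125.96 - 149.250.125.127) does not contain 149.250.125.86
  149.250.124.0/24 (149.250.124.0 - 149.250.124.255) does not contain 149.250.125.86
  149.250.116.0/22 (149.250.116.0 - 149.250.119.255) does not contain 149.250.125.86
  149.250.112.0/21 (149.250.112.0 - 149.250.119.255) does not contain 149.250.125.86
Longest matching prefix is /20 -> next hop 57.1.120.89.

57.1.120.89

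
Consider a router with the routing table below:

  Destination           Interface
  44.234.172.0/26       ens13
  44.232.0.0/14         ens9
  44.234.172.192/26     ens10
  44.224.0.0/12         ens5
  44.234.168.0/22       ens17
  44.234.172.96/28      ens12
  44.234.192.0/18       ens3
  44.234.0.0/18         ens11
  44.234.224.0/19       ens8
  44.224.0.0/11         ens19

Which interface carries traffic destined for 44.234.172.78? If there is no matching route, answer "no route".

ens9

Routes whose prefix contains 44.234.172.78:
  44.224.0.0/11 (44.224.0.0 - 44.255.255.255) -> ens19
  44.224.0.0/12 (44.224.0.0 - 44.239.255.255) -> ens5
  44.232.0.0/14 (44.232.0.0 - 44.235.255.255) -> ens9
More-specific entries that do NOT match:
  44.234.172.96/28 (44.234.172.96 - 44.234.172.111) does not contain 44.234.172.78
  44.234.172.0/26 (44.234.172.0 - 44.234.172.63) does not contain 44.234.172.78
  44.234.172.192/26 (44.234.172.192 - 44.234.172.255) does not contain 44.234.172.78
  44.234.168.0/22 (44.234.168.0 - 44.234.171.255) does not contain 44.234.172.78
  44.234.224.0/19 (44.234.224.0 - 44.234.255.255) does not contain 44.234.172.78
  44.234.192.0/18 (44.234.192.0 - 44.234.255.255) does not contain 44.234.172.78
  44.234.0.0/18 (44.234.0.0 - 44.234.63.255) does not contain 44.234.172.78
Longest matching prefix is /14 -> interface ens9.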